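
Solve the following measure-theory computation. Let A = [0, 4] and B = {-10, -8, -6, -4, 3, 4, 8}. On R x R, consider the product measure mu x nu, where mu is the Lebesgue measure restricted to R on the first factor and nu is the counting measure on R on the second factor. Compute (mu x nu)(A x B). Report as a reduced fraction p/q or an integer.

For a measurable rectangle A x B, the product measure satisfies
  (mu x nu)(A x B) = mu(A) * nu(B).
  mu(A) = 4.
  nu(B) = 7.
  (mu x nu)(A x B) = 4 * 7 = 28.

28


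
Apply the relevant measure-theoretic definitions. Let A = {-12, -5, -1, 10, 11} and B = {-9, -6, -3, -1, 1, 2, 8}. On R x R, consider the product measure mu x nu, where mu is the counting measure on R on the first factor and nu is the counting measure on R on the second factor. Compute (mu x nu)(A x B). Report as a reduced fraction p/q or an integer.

For a measurable rectangle A x B, the product measure satisfies
  (mu x nu)(A x B) = mu(A) * nu(B).
  mu(A) = 5.
  nu(B) = 7.
  (mu x nu)(A x B) = 5 * 7 = 35.

35


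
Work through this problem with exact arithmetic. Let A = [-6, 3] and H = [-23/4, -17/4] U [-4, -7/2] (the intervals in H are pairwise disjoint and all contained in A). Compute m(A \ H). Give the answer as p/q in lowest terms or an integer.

The ambient interval has length m(A) = 3 - (-6) = 9.
Since the holes are disjoint and sit inside A, by finite additivity
  m(H) = sum_i (b_i - a_i), and m(A \ H) = m(A) - m(H).
Computing the hole measures:
  m(H_1) = -17/4 - (-23/4) = 3/2.
  m(H_2) = -7/2 - (-4) = 1/2.
Summed: m(H) = 3/2 + 1/2 = 2.
So m(A \ H) = 9 - 2 = 7.

7


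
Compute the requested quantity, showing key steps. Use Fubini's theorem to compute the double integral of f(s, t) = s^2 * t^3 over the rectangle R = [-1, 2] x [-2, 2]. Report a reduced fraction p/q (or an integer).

f(s, t) is a tensor product of a function of s and a function of t, and both factors are bounded continuous (hence Lebesgue integrable) on the rectangle, so Fubini's theorem applies:
  integral_R f d(m x m) = (integral_a1^b1 s^2 ds) * (integral_a2^b2 t^3 dt).
Inner integral in s: integral_{-1}^{2} s^2 ds = (2^3 - (-1)^3)/3
  = 3.
Inner integral in t: integral_{-2}^{2} t^3 dt = (2^4 - (-2)^4)/4
  = 0.
Product: (3) * (0) = 0.

0


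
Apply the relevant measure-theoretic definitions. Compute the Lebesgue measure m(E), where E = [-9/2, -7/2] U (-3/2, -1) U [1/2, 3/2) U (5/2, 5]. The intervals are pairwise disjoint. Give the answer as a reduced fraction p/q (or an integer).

For pairwise disjoint intervals, m(union_i I_i) = sum_i m(I_i),
and m is invariant under swapping open/closed endpoints (single points have measure 0).
So m(E) = sum_i (b_i - a_i).
  I_1 has length -7/2 - (-9/2) = 1.
  I_2 has length -1 - (-3/2) = 1/2.
  I_3 has length 3/2 - 1/2 = 1.
  I_4 has length 5 - 5/2 = 5/2.
Summing:
  m(E) = 1 + 1/2 + 1 + 5/2 = 5.

5


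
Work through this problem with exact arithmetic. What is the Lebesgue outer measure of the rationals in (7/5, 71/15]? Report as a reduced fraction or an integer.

E = Q cap (7/5, 71/15] is a subset of Q, which is countable. Enumerate Q = {q_1, q_2, ...}; for any eps > 0, cover q_k by the open interval (q_k - eps/2^(k+1), q_k + eps/2^(k+1)), of length eps/2^k. The total cover length is sum_{k>=1} eps/2^k = eps. Hence m*(E) <= m*(Q) <= eps for every eps > 0, and since outer measure is non-negative, m*(E) = 0.

0


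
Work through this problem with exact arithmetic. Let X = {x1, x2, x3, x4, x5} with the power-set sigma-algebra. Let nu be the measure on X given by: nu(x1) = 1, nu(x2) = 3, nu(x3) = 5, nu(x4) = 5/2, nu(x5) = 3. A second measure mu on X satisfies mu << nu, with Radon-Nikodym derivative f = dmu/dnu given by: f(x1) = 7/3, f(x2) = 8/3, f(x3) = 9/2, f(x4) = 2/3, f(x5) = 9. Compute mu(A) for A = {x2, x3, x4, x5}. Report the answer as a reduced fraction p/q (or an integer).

By the defining property of the Radon-Nikodym derivative, for every measurable set A,
  mu(A) = integral_A f dnu.
Since nu is a discrete measure concentrated on the atoms of X, the integral over A reduces to the sum
  mu(A) = sum_{x in A} f(x) * nu({x}).
Computing each term:
  x2: f(x2) * nu(x2) = 8/3 * 3 = 8.
  x3: f(x3) * nu(x3) = 9/2 * 5 = 45/2.
  x4: f(x4) * nu(x4) = 2/3 * 5/2 = 5/3.
  x5: f(x5) * nu(x5) = 9 * 3 = 27.
Summing: mu(A) = 8 + 45/2 + 5/3 + 27 = 355/6.

355/6


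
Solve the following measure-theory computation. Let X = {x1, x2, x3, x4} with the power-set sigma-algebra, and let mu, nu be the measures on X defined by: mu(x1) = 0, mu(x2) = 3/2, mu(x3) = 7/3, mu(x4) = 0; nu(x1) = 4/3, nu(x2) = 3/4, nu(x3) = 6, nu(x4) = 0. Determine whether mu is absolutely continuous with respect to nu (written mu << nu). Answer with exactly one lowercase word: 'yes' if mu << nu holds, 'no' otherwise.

mu << nu means: every nu-null measurable set is also mu-null; equivalently, for every atom x, if nu({x}) = 0 then mu({x}) = 0.
Checking each atom:
  x1: nu = 4/3 > 0 -> no constraint.
  x2: nu = 3/4 > 0 -> no constraint.
  x3: nu = 6 > 0 -> no constraint.
  x4: nu = 0, mu = 0 -> consistent with mu << nu.
No atom violates the condition. Therefore mu << nu.

yes


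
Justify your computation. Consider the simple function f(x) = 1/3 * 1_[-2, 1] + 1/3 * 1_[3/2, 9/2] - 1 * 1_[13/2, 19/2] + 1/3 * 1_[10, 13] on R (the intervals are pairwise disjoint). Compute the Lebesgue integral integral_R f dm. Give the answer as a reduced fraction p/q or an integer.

For a simple function f = sum_i c_i * 1_{A_i} with disjoint A_i,
  integral f dm = sum_i c_i * m(A_i).
Lengths of the A_i:
  m(A_1) = 1 - (-2) = 3.
  m(A_2) = 9/2 - 3/2 = 3.
  m(A_3) = 19/2 - 13/2 = 3.
  m(A_4) = 13 - 10 = 3.
Contributions c_i * m(A_i):
  (1/3) * (3) = 1.
  (1/3) * (3) = 1.
  (-1) * (3) = -3.
  (1/3) * (3) = 1.
Total: 1 + 1 - 3 + 1 = 0.

0


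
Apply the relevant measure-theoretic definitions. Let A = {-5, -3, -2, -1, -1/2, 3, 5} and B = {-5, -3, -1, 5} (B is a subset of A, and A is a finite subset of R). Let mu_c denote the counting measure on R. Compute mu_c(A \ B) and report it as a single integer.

Counting measure assigns mu_c(E) = |E| (number of elements) when E is finite. For B subset A, A \ B is the set of elements of A not in B, so |A \ B| = |A| - |B|.
|A| = 7, |B| = 4, so mu_c(A \ B) = 7 - 4 = 3.

3


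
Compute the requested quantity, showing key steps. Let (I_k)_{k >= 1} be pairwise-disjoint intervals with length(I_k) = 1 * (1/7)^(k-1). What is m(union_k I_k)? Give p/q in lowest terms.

By countable additivity of the Lebesgue measure on pairwise disjoint measurable sets,
  m(union_{k >= 1} I_k) = sum_{k >= 1} m(I_k) = sum_{k >= 1} a * r^(k-1),
  with a = 1 and r = 1/7.
Since 0 < r = 1/7 < 1, the geometric series converges:
  sum_{k >= 1} a * r^(k-1) = a / (1 - r).
  = 1 / (1 - 1/7)
  = 1 / (6/7)
  = 7/6.

7/6


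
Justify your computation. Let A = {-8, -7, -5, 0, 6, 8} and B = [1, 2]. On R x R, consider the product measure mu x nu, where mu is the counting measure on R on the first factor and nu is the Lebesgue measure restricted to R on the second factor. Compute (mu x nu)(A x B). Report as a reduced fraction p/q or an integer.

For a measurable rectangle A x B, the product measure satisfies
  (mu x nu)(A x B) = mu(A) * nu(B).
  mu(A) = 6.
  nu(B) = 1.
  (mu x nu)(A x B) = 6 * 1 = 6.

6


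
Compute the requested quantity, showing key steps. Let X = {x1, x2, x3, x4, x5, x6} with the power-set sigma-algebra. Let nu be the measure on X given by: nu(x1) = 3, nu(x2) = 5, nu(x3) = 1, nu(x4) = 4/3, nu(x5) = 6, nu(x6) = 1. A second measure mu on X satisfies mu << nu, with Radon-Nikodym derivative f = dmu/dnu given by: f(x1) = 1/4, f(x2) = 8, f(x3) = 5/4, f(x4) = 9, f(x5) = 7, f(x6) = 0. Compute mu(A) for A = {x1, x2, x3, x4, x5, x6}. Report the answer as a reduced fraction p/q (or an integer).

By the defining property of the Radon-Nikodym derivative, for every measurable set A,
  mu(A) = integral_A f dnu.
Since nu is a discrete measure concentrated on the atoms of X, the integral over A reduces to the sum
  mu(A) = sum_{x in A} f(x) * nu({x}).
Computing each term:
  x1: f(x1) * nu(x1) = 1/4 * 3 = 3/4.
  x2: f(x2) * nu(x2) = 8 * 5 = 40.
  x3: f(x3) * nu(x3) = 5/4 * 1 = 5/4.
  x4: f(x4) * nu(x4) = 9 * 4/3 = 12.
  x5: f(x5) * nu(x5) = 7 * 6 = 42.
  x6: f(x6) * nu(x6) = 0 * 1 = 0.
Summing: mu(A) = 3/4 + 40 + 5/4 + 12 + 42 + 0 = 96.

96


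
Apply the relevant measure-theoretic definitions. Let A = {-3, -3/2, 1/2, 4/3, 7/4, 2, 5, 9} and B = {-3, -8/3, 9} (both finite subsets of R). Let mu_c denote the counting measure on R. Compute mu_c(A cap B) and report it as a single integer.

Counting measure on a finite set equals cardinality. mu_c(A cap B) = |A cap B| (elements appearing in both).
Enumerating the elements of A that also lie in B gives 2 element(s).
So mu_c(A cap B) = 2.

2


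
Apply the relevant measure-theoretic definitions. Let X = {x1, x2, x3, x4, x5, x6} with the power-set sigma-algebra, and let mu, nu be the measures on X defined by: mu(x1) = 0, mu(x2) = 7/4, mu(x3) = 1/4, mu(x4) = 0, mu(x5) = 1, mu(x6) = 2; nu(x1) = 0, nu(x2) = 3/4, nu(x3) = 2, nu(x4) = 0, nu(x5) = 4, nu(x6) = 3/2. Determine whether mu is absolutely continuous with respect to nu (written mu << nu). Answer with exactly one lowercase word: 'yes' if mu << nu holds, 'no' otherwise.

mu << nu means: every nu-null measurable set is also mu-null; equivalently, for every atom x, if nu({x}) = 0 then mu({x}) = 0.
Checking each atom:
  x1: nu = 0, mu = 0 -> consistent with mu << nu.
  x2: nu = 3/4 > 0 -> no constraint.
  x3: nu = 2 > 0 -> no constraint.
  x4: nu = 0, mu = 0 -> consistent with mu << nu.
  x5: nu = 4 > 0 -> no constraint.
  x6: nu = 3/2 > 0 -> no constraint.
No atom violates the condition. Therefore mu << nu.

yes


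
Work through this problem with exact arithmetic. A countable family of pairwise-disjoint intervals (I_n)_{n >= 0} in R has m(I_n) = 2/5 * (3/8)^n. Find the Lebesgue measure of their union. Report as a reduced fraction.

By countable additivity of the Lebesgue measure on pairwise disjoint measurable sets,
  m(union_{n >= 0} I_n) = sum_{n >= 0} m(I_n) = sum_{n >= 0} a * r^n,
  with a = 2/5 and r = 3/8.
Since 0 < r = 3/8 < 1, the geometric series converges:
  sum_{n >= 0} a * r^n = a / (1 - r).
  = 2/5 / (1 - 3/8)
  = 2/5 / (5/8)
  = 16/25.

16/25


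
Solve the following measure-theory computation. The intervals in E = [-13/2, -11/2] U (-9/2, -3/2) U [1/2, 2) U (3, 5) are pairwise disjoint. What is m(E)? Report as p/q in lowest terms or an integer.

For pairwise disjoint intervals, m(union_i I_i) = sum_i m(I_i),
and m is invariant under swapping open/closed endpoints (single points have measure 0).
So m(E) = sum_i (b_i - a_i).
  I_1 has length -11/2 - (-13/2) = 1.
  I_2 has length -3/2 - (-9/2) = 3.
  I_3 has length 2 - 1/2 = 3/2.
  I_4 has length 5 - 3 = 2.
Summing:
  m(E) = 1 + 3 + 3/2 + 2 = 15/2.

15/2


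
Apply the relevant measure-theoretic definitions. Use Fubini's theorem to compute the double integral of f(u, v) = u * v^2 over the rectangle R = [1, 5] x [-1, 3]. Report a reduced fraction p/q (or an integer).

f(u, v) is a tensor product of a function of u and a function of v, and both factors are bounded continuous (hence Lebesgue integrable) on the rectangle, so Fubini's theorem applies:
  integral_R f d(m x m) = (integral_a1^b1 u du) * (integral_a2^b2 v^2 dv).
Inner integral in u: integral_{1}^{5} u du = (5^2 - 1^2)/2
  = 12.
Inner integral in v: integral_{-1}^{3} v^2 dv = (3^3 - (-1)^3)/3
  = 28/3.
Product: (12) * (28/3) = 112.

112


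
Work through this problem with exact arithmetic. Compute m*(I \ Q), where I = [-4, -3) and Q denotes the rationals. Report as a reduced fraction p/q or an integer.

The interval I = [-4, -3) has m(I) = -3 - (-4) = 1 (endpoints are measure-zero, so open/closed/half-open agree). Write I = (I cap Q) u (I \ Q). The rationals in I are countable, so m*(I cap Q) = 0 (cover each rational by intervals whose total length is arbitrarily small). By countable subadditivity m*(I) <= m*(I cap Q) + m*(I \ Q), hence m*(I \ Q) >= m(I) = 1. The reverse inequality m*(I \ Q) <= m*(I) = 1 is trivial since (I \ Q) is a subset of I. Therefore m*(I \ Q) = 1.

1


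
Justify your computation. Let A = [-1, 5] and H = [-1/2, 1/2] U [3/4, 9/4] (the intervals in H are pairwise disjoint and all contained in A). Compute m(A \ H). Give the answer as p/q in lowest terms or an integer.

The ambient interval has length m(A) = 5 - (-1) = 6.
Since the holes are disjoint and sit inside A, by finite additivity
  m(H) = sum_i (b_i - a_i), and m(A \ H) = m(A) - m(H).
Computing the hole measures:
  m(H_1) = 1/2 - (-1/2) = 1.
  m(H_2) = 9/4 - 3/4 = 3/2.
Summed: m(H) = 1 + 3/2 = 5/2.
So m(A \ H) = 6 - 5/2 = 7/2.

7/2


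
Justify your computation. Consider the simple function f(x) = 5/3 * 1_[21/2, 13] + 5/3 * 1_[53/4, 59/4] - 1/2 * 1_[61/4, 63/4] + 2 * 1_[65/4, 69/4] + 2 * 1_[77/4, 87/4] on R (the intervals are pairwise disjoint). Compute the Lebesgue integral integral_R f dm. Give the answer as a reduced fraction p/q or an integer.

For a simple function f = sum_i c_i * 1_{A_i} with disjoint A_i,
  integral f dm = sum_i c_i * m(A_i).
Lengths of the A_i:
  m(A_1) = 13 - 21/2 = 5/2.
  m(A_2) = 59/4 - 53/4 = 3/2.
  m(A_3) = 63/4 - 61/4 = 1/2.
  m(A_4) = 69/4 - 65/4 = 1.
  m(A_5) = 87/4 - 77/4 = 5/2.
Contributions c_i * m(A_i):
  (5/3) * (5/2) = 25/6.
  (5/3) * (3/2) = 5/2.
  (-1/2) * (1/2) = -1/4.
  (2) * (1) = 2.
  (2) * (5/2) = 5.
Total: 25/6 + 5/2 - 1/4 + 2 + 5 = 161/12.

161/12


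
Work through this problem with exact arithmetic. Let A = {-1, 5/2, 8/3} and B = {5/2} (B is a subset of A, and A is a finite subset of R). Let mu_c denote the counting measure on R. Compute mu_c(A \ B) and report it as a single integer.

Counting measure assigns mu_c(E) = |E| (number of elements) when E is finite. For B subset A, A \ B is the set of elements of A not in B, so |A \ B| = |A| - |B|.
|A| = 3, |B| = 1, so mu_c(A \ B) = 3 - 1 = 2.

2


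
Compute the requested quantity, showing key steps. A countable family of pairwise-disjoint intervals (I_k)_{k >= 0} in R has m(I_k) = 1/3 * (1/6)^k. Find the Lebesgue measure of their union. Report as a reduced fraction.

By countable additivity of the Lebesgue measure on pairwise disjoint measurable sets,
  m(union_{k >= 0} I_k) = sum_{k >= 0} m(I_k) = sum_{k >= 0} a * r^k,
  with a = 1/3 and r = 1/6.
Since 0 < r = 1/6 < 1, the geometric series converges:
  sum_{k >= 0} a * r^k = a / (1 - r).
  = 1/3 / (1 - 1/6)
  = 1/3 / (5/6)
  = 2/5.

2/5


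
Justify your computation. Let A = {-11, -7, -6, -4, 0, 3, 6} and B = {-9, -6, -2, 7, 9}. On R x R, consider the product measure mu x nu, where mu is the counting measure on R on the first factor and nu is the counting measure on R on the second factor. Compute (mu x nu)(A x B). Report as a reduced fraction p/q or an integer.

For a measurable rectangle A x B, the product measure satisfies
  (mu x nu)(A x B) = mu(A) * nu(B).
  mu(A) = 7.
  nu(B) = 5.
  (mu x nu)(A x B) = 7 * 5 = 35.

35


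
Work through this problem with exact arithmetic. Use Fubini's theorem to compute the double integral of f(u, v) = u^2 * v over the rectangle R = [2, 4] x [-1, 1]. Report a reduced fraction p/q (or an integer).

f(u, v) is a tensor product of a function of u and a function of v, and both factors are bounded continuous (hence Lebesgue integrable) on the rectangle, so Fubini's theorem applies:
  integral_R f d(m x m) = (integral_a1^b1 u^2 du) * (integral_a2^b2 v dv).
Inner integral in u: integral_{2}^{4} u^2 du = (4^3 - 2^3)/3
  = 56/3.
Inner integral in v: integral_{-1}^{1} v dv = (1^2 - (-1)^2)/2
  = 0.
Product: (56/3) * (0) = 0.

0


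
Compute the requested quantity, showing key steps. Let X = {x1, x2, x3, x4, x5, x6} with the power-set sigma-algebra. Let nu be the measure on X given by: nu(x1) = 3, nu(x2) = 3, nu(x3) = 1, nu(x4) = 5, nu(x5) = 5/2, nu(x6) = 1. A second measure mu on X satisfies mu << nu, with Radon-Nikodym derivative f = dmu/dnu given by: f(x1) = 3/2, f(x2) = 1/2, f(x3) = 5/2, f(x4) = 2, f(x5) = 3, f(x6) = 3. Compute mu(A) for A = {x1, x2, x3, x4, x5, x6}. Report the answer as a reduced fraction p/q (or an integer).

By the defining property of the Radon-Nikodym derivative, for every measurable set A,
  mu(A) = integral_A f dnu.
Since nu is a discrete measure concentrated on the atoms of X, the integral over A reduces to the sum
  mu(A) = sum_{x in A} f(x) * nu({x}).
Computing each term:
  x1: f(x1) * nu(x1) = 3/2 * 3 = 9/2.
  x2: f(x2) * nu(x2) = 1/2 * 3 = 3/2.
  x3: f(x3) * nu(x3) = 5/2 * 1 = 5/2.
  x4: f(x4) * nu(x4) = 2 * 5 = 10.
  x5: f(x5) * nu(x5) = 3 * 5/2 = 15/2.
  x6: f(x6) * nu(x6) = 3 * 1 = 3.
Summing: mu(A) = 9/2 + 3/2 + 5/2 + 10 + 15/2 + 3 = 29.

29


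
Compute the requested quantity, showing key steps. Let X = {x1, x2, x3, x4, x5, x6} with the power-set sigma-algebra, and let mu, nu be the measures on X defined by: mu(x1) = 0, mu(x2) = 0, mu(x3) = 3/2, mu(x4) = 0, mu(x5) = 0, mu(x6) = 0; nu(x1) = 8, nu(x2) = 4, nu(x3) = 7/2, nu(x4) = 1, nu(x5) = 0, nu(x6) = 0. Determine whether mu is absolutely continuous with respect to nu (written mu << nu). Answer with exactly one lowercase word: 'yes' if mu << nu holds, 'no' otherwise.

mu << nu means: every nu-null measurable set is also mu-null; equivalently, for every atom x, if nu({x}) = 0 then mu({x}) = 0.
Checking each atom:
  x1: nu = 8 > 0 -> no constraint.
  x2: nu = 4 > 0 -> no constraint.
  x3: nu = 7/2 > 0 -> no constraint.
  x4: nu = 1 > 0 -> no constraint.
  x5: nu = 0, mu = 0 -> consistent with mu << nu.
  x6: nu = 0, mu = 0 -> consistent with mu << nu.
No atom violates the condition. Therefore mu << nu.

yes


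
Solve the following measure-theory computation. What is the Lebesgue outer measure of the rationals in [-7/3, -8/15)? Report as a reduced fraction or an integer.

Q cap [-7/3, -8/15) is countable; list its elements as q_1, q_2, ... . Fix eps > 0 and cover the k-th point by an interval of length eps * 2^(-k). The cover has total length eps * sum_{k>=1} 2^(-k) = eps, so by definition of outer measure m*(Q cap [-7/3, -8/15)) <= eps. Since eps was arbitrary and m* >= 0, the outer measure is 0.

0


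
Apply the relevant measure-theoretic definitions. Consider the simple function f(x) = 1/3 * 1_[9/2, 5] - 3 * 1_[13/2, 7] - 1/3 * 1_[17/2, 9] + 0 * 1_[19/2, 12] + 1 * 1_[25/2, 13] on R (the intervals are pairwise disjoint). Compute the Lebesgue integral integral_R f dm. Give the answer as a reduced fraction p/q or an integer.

For a simple function f = sum_i c_i * 1_{A_i} with disjoint A_i,
  integral f dm = sum_i c_i * m(A_i).
Lengths of the A_i:
  m(A_1) = 5 - 9/2 = 1/2.
  m(A_2) = 7 - 13/2 = 1/2.
  m(A_3) = 9 - 17/2 = 1/2.
  m(A_4) = 12 - 19/2 = 5/2.
  m(A_5) = 13 - 25/2 = 1/2.
Contributions c_i * m(A_i):
  (1/3) * (1/2) = 1/6.
  (-3) * (1/2) = -3/2.
  (-1/3) * (1/2) = -1/6.
  (0) * (5/2) = 0.
  (1) * (1/2) = 1/2.
Total: 1/6 - 3/2 - 1/6 + 0 + 1/2 = -1.

-1


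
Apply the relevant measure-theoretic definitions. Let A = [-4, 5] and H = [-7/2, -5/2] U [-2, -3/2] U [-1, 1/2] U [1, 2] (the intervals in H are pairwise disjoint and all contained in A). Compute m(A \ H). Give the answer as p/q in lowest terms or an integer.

The ambient interval has length m(A) = 5 - (-4) = 9.
Since the holes are disjoint and sit inside A, by finite additivity
  m(H) = sum_i (b_i - a_i), and m(A \ H) = m(A) - m(H).
Computing the hole measures:
  m(H_1) = -5/2 - (-7/2) = 1.
  m(H_2) = -3/2 - (-2) = 1/2.
  m(H_3) = 1/2 - (-1) = 3/2.
  m(H_4) = 2 - 1 = 1.
Summed: m(H) = 1 + 1/2 + 3/2 + 1 = 4.
So m(A \ H) = 9 - 4 = 5.

5


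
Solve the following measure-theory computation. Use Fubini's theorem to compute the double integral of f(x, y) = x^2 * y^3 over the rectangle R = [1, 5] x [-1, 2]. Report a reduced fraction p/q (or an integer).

f(x, y) is a tensor product of a function of x and a function of y, and both factors are bounded continuous (hence Lebesgue integrable) on the rectangle, so Fubini's theorem applies:
  integral_R f d(m x m) = (integral_a1^b1 x^2 dx) * (integral_a2^b2 y^3 dy).
Inner integral in x: integral_{1}^{5} x^2 dx = (5^3 - 1^3)/3
  = 124/3.
Inner integral in y: integral_{-1}^{2} y^3 dy = (2^4 - (-1)^4)/4
  = 15/4.
Product: (124/3) * (15/4) = 155.

155


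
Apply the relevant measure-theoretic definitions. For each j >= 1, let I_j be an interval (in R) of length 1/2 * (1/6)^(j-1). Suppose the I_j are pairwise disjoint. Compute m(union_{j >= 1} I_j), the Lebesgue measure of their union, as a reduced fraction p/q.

By countable additivity of the Lebesgue measure on pairwise disjoint measurable sets,
  m(union_{j >= 1} I_j) = sum_{j >= 1} m(I_j) = sum_{j >= 1} a * r^(j-1),
  with a = 1/2 and r = 1/6.
Since 0 < r = 1/6 < 1, the geometric series converges:
  sum_{j >= 1} a * r^(j-1) = a / (1 - r).
  = 1/2 / (1 - 1/6)
  = 1/2 / (5/6)
  = 3/5.

3/5


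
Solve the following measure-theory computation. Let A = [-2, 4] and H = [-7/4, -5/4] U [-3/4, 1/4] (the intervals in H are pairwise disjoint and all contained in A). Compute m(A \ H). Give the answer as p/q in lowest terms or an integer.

The ambient interval has length m(A) = 4 - (-2) = 6.
Since the holes are disjoint and sit inside A, by finite additivity
  m(H) = sum_i (b_i - a_i), and m(A \ H) = m(A) - m(H).
Computing the hole measures:
  m(H_1) = -5/4 - (-7/4) = 1/2.
  m(H_2) = 1/4 - (-3/4) = 1.
Summed: m(H) = 1/2 + 1 = 3/2.
So m(A \ H) = 6 - 3/2 = 9/2.

9/2


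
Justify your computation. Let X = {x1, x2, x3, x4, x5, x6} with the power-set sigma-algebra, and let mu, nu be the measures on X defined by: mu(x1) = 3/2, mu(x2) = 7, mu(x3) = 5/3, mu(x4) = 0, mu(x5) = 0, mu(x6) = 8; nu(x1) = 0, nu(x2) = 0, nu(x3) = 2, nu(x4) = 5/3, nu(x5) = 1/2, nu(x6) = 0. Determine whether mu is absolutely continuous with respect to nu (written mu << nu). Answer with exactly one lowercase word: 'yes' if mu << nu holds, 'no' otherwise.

mu << nu means: every nu-null measurable set is also mu-null; equivalently, for every atom x, if nu({x}) = 0 then mu({x}) = 0.
Checking each atom:
  x1: nu = 0, mu = 3/2 > 0 -> violates mu << nu.
  x2: nu = 0, mu = 7 > 0 -> violates mu << nu.
  x3: nu = 2 > 0 -> no constraint.
  x4: nu = 5/3 > 0 -> no constraint.
  x5: nu = 1/2 > 0 -> no constraint.
  x6: nu = 0, mu = 8 > 0 -> violates mu << nu.
The atom(s) x1, x2, x6 violate the condition (nu = 0 but mu > 0). Therefore mu is NOT absolutely continuous w.r.t. nu.

no


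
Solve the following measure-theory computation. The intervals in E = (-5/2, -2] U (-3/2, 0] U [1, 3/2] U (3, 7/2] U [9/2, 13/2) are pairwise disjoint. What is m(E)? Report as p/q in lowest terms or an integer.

For pairwise disjoint intervals, m(union_i I_i) = sum_i m(I_i),
and m is invariant under swapping open/closed endpoints (single points have measure 0).
So m(E) = sum_i (b_i - a_i).
  I_1 has length -2 - (-5/2) = 1/2.
  I_2 has length 0 - (-3/2) = 3/2.
  I_3 has length 3/2 - 1 = 1/2.
  I_4 has length 7/2 - 3 = 1/2.
  I_5 has length 13/2 - 9/2 = 2.
Summing:
  m(E) = 1/2 + 3/2 + 1/2 + 1/2 + 2 = 5.

5


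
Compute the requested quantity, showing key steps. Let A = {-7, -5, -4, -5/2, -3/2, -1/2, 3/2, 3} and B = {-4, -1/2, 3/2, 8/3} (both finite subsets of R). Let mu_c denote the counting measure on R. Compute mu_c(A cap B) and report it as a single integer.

Counting measure on a finite set equals cardinality. mu_c(A cap B) = |A cap B| (elements appearing in both).
Enumerating the elements of A that also lie in B gives 3 element(s).
So mu_c(A cap B) = 3.

3


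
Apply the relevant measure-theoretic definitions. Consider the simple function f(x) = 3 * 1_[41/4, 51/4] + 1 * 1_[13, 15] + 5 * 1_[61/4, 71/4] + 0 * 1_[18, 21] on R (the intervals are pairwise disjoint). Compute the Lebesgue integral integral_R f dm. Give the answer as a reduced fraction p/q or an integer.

For a simple function f = sum_i c_i * 1_{A_i} with disjoint A_i,
  integral f dm = sum_i c_i * m(A_i).
Lengths of the A_i:
  m(A_1) = 51/4 - 41/4 = 5/2.
  m(A_2) = 15 - 13 = 2.
  m(A_3) = 71/4 - 61/4 = 5/2.
  m(A_4) = 21 - 18 = 3.
Contributions c_i * m(A_i):
  (3) * (5/2) = 15/2.
  (1) * (2) = 2.
  (5) * (5/2) = 25/2.
  (0) * (3) = 0.
Total: 15/2 + 2 + 25/2 + 0 = 22.

22


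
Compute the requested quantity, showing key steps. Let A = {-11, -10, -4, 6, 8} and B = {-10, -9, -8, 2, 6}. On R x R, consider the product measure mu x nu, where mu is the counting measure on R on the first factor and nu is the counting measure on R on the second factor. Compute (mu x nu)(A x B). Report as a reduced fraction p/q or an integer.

For a measurable rectangle A x B, the product measure satisfies
  (mu x nu)(A x B) = mu(A) * nu(B).
  mu(A) = 5.
  nu(B) = 5.
  (mu x nu)(A x B) = 5 * 5 = 25.

25


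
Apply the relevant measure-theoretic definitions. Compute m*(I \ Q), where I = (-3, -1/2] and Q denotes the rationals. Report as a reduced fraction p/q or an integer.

The interval I = (-3, -1/2] has m(I) = -1/2 - (-3) = 5/2 (endpoints are measure-zero, so open/closed/half-open agree). Write I = (I cap Q) u (I \ Q). The rationals in I are countable, so m*(I cap Q) = 0 (cover each rational by intervals whose total length is arbitrarily small). By countable subadditivity m*(I) <= m*(I cap Q) + m*(I \ Q), hence m*(I \ Q) >= m(I) = 5/2. The reverse inequality m*(I \ Q) <= m*(I) = 5/2 is trivial since (I \ Q) is a subset of I. Therefore m*(I \ Q) = 5/2.

5/2


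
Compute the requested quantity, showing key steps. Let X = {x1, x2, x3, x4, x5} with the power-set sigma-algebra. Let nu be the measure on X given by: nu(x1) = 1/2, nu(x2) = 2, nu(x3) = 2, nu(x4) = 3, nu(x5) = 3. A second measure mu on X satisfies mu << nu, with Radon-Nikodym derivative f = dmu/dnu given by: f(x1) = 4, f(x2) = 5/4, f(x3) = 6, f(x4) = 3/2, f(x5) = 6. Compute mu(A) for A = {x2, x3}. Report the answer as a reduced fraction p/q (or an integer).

By the defining property of the Radon-Nikodym derivative, for every measurable set A,
  mu(A) = integral_A f dnu.
Since nu is a discrete measure concentrated on the atoms of X, the integral over A reduces to the sum
  mu(A) = sum_{x in A} f(x) * nu({x}).
Computing each term:
  x2: f(x2) * nu(x2) = 5/4 * 2 = 5/2.
  x3: f(x3) * nu(x3) = 6 * 2 = 12.
Summing: mu(A) = 5/2 + 12 = 29/2.

29/2


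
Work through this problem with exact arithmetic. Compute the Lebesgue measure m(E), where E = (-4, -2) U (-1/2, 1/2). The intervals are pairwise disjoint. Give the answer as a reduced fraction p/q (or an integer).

For pairwise disjoint intervals, m(union_i I_i) = sum_i m(I_i),
and m is invariant under swapping open/closed endpoints (single points have measure 0).
So m(E) = sum_i (b_i - a_i).
  I_1 has length -2 - (-4) = 2.
  I_2 has length 1/2 - (-1/2) = 1.
Summing:
  m(E) = 2 + 1 = 3.

3


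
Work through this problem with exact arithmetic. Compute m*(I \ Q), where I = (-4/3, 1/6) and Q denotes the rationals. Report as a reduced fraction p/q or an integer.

The interval I = (-4/3, 1/6) has m(I) = 1/6 - (-4/3) = 3/2 (endpoints are measure-zero, so open/closed/half-open agree). Write I = (I cap Q) u (I \ Q). The rationals in I are countable, so m*(I cap Q) = 0 (cover each rational by intervals whose total length is arbitrarily small). By countable subadditivity m*(I) <= m*(I cap Q) + m*(I \ Q), hence m*(I \ Q) >= m(I) = 3/2. The reverse inequality m*(I \ Q) <= m*(I) = 3/2 is trivial since (I \ Q) is a subset of I. Therefore m*(I \ Q) = 3/2.

3/2


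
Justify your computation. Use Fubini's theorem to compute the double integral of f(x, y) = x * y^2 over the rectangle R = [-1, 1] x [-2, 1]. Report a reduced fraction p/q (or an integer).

f(x, y) is a tensor product of a function of x and a function of y, and both factors are bounded continuous (hence Lebesgue integrable) on the rectangle, so Fubini's theorem applies:
  integral_R f d(m x m) = (integral_a1^b1 x dx) * (integral_a2^b2 y^2 dy).
Inner integral in x: integral_{-1}^{1} x dx = (1^2 - (-1)^2)/2
  = 0.
Inner integral in y: integral_{-2}^{1} y^2 dy = (1^3 - (-2)^3)/3
  = 3.
Product: (0) * (3) = 0.

0


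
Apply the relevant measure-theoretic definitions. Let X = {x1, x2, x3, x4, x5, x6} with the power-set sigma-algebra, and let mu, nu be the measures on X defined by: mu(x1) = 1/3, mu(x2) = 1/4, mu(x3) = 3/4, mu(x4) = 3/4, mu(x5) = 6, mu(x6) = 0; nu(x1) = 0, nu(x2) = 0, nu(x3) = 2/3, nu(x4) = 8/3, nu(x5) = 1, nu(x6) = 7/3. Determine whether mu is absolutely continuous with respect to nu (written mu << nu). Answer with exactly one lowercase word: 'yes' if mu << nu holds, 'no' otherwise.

mu << nu means: every nu-null measurable set is also mu-null; equivalently, for every atom x, if nu({x}) = 0 then mu({x}) = 0.
Checking each atom:
  x1: nu = 0, mu = 1/3 > 0 -> violates mu << nu.
  x2: nu = 0, mu = 1/4 > 0 -> violates mu << nu.
  x3: nu = 2/3 > 0 -> no constraint.
  x4: nu = 8/3 > 0 -> no constraint.
  x5: nu = 1 > 0 -> no constraint.
  x6: nu = 7/3 > 0 -> no constraint.
The atom(s) x1, x2 violate the condition (nu = 0 but mu > 0). Therefore mu is NOT absolutely continuous w.r.t. nu.

no


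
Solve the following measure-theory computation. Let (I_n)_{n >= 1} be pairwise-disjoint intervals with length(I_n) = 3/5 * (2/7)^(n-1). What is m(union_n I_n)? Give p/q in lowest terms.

By countable additivity of the Lebesgue measure on pairwise disjoint measurable sets,
  m(union_{n >= 1} I_n) = sum_{n >= 1} m(I_n) = sum_{n >= 1} a * r^(n-1),
  with a = 3/5 and r = 2/7.
Since 0 < r = 2/7 < 1, the geometric series converges:
  sum_{n >= 1} a * r^(n-1) = a / (1 - r).
  = 3/5 / (1 - 2/7)
  = 3/5 / (5/7)
  = 21/25.

21/25


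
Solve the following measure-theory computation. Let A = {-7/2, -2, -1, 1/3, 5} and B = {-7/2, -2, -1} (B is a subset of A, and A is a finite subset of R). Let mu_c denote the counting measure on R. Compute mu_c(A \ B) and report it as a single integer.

Counting measure assigns mu_c(E) = |E| (number of elements) when E is finite. For B subset A, A \ B is the set of elements of A not in B, so |A \ B| = |A| - |B|.
|A| = 5, |B| = 3, so mu_c(A \ B) = 5 - 3 = 2.

2


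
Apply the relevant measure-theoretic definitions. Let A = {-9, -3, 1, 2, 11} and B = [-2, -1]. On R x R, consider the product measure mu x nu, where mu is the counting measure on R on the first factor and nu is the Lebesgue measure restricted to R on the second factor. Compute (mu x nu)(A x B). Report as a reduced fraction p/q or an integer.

For a measurable rectangle A x B, the product measure satisfies
  (mu x nu)(A x B) = mu(A) * nu(B).
  mu(A) = 5.
  nu(B) = 1.
  (mu x nu)(A x B) = 5 * 1 = 5.

5


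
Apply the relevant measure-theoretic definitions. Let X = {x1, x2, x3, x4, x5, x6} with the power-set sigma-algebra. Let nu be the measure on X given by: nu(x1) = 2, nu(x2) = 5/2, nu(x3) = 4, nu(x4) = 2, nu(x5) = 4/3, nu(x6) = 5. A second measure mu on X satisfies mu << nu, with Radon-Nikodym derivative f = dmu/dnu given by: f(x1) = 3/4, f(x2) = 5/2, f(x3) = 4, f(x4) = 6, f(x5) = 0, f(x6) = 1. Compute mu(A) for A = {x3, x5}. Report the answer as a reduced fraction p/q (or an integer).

By the defining property of the Radon-Nikodym derivative, for every measurable set A,
  mu(A) = integral_A f dnu.
Since nu is a discrete measure concentrated on the atoms of X, the integral over A reduces to the sum
  mu(A) = sum_{x in A} f(x) * nu({x}).
Computing each term:
  x3: f(x3) * nu(x3) = 4 * 4 = 16.
  x5: f(x5) * nu(x5) = 0 * 4/3 = 0.
Summing: mu(A) = 16 + 0 = 16.

16


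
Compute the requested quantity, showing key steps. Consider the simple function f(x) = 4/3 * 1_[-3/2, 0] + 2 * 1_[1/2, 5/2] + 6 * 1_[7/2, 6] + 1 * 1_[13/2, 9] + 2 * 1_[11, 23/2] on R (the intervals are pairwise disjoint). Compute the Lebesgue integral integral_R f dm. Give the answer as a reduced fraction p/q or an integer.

For a simple function f = sum_i c_i * 1_{A_i} with disjoint A_i,
  integral f dm = sum_i c_i * m(A_i).
Lengths of the A_i:
  m(A_1) = 0 - (-3/2) = 3/2.
  m(A_2) = 5/2 - 1/2 = 2.
  m(A_3) = 6 - 7/2 = 5/2.
  m(A_4) = 9 - 13/2 = 5/2.
  m(A_5) = 23/2 - 11 = 1/2.
Contributions c_i * m(A_i):
  (4/3) * (3/2) = 2.
  (2) * (2) = 4.
  (6) * (5/2) = 15.
  (1) * (5/2) = 5/2.
  (2) * (1/2) = 1.
Total: 2 + 4 + 15 + 5/2 + 1 = 49/2.

49/2


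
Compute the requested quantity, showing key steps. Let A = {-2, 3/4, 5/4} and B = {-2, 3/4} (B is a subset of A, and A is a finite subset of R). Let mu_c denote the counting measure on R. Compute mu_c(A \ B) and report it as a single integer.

Counting measure assigns mu_c(E) = |E| (number of elements) when E is finite. For B subset A, A \ B is the set of elements of A not in B, so |A \ B| = |A| - |B|.
|A| = 3, |B| = 2, so mu_c(A \ B) = 3 - 2 = 1.

1


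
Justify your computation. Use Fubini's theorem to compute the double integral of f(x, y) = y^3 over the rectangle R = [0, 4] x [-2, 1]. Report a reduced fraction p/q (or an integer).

f(x, y) is a tensor product of a function of x and a function of y, and both factors are bounded continuous (hence Lebesgue integrable) on the rectangle, so Fubini's theorem applies:
  integral_R f d(m x m) = (integral_a1^b1 1 dx) * (integral_a2^b2 y^3 dy).
Inner integral in x: integral_{0}^{4} 1 dx = (4^1 - 0^1)/1
  = 4.
Inner integral in y: integral_{-2}^{1} y^3 dy = (1^4 - (-2)^4)/4
  = -15/4.
Product: (4) * (-15/4) = -15.

-15


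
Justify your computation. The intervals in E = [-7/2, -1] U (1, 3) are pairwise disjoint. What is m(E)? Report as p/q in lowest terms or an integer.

For pairwise disjoint intervals, m(union_i I_i) = sum_i m(I_i),
and m is invariant under swapping open/closed endpoints (single points have measure 0).
So m(E) = sum_i (b_i - a_i).
  I_1 has length -1 - (-7/2) = 5/2.
  I_2 has length 3 - 1 = 2.
Summing:
  m(E) = 5/2 + 2 = 9/2.

9/2


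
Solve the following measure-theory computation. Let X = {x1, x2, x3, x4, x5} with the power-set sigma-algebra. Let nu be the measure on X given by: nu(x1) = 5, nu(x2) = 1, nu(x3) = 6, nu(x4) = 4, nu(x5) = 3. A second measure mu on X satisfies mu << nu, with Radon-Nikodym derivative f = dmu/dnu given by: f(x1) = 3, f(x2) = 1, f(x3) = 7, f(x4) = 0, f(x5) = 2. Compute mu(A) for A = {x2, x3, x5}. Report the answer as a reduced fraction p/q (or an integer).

By the defining property of the Radon-Nikodym derivative, for every measurable set A,
  mu(A) = integral_A f dnu.
Since nu is a discrete measure concentrated on the atoms of X, the integral over A reduces to the sum
  mu(A) = sum_{x in A} f(x) * nu({x}).
Computing each term:
  x2: f(x2) * nu(x2) = 1 * 1 = 1.
  x3: f(x3) * nu(x3) = 7 * 6 = 42.
  x5: f(x5) * nu(x5) = 2 * 3 = 6.
Summing: mu(A) = 1 + 42 + 6 = 49.

49


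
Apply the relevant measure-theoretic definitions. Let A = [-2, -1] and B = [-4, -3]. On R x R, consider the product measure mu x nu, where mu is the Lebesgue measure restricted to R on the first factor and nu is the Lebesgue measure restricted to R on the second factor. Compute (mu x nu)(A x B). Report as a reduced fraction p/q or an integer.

For a measurable rectangle A x B, the product measure satisfies
  (mu x nu)(A x B) = mu(A) * nu(B).
  mu(A) = 1.
  nu(B) = 1.
  (mu x nu)(A x B) = 1 * 1 = 1.

1


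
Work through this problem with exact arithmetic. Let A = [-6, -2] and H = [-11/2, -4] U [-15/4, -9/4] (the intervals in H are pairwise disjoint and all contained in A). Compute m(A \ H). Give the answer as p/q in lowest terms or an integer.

The ambient interval has length m(A) = -2 - (-6) = 4.
Since the holes are disjoint and sit inside A, by finite additivity
  m(H) = sum_i (b_i - a_i), and m(A \ H) = m(A) - m(H).
Computing the hole measures:
  m(H_1) = -4 - (-11/2) = 3/2.
  m(H_2) = -9/4 - (-15/4) = 3/2.
Summed: m(H) = 3/2 + 3/2 = 3.
So m(A \ H) = 4 - 3 = 1.

1


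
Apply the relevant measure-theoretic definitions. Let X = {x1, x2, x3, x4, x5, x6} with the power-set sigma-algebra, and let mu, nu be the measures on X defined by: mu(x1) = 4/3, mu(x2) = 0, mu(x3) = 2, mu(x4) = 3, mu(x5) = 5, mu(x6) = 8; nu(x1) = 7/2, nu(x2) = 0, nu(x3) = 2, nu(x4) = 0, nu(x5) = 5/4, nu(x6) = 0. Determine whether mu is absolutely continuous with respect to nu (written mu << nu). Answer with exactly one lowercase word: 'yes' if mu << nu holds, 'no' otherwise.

mu << nu means: every nu-null measurable set is also mu-null; equivalently, for every atom x, if nu({x}) = 0 then mu({x}) = 0.
Checking each atom:
  x1: nu = 7/2 > 0 -> no constraint.
  x2: nu = 0, mu = 0 -> consistent with mu << nu.
  x3: nu = 2 > 0 -> no constraint.
  x4: nu = 0, mu = 3 > 0 -> violates mu << nu.
  x5: nu = 5/4 > 0 -> no constraint.
  x6: nu = 0, mu = 8 > 0 -> violates mu << nu.
The atom(s) x4, x6 violate the condition (nu = 0 but mu > 0). Therefore mu is NOT absolutely continuous w.r.t. nu.

no


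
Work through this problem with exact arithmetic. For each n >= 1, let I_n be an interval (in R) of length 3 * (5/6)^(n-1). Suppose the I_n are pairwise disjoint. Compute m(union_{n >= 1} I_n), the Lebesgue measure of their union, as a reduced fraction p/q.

By countable additivity of the Lebesgue measure on pairwise disjoint measurable sets,
  m(union_{n >= 1} I_n) = sum_{n >= 1} m(I_n) = sum_{n >= 1} a * r^(n-1),
  with a = 3 and r = 5/6.
Since 0 < r = 5/6 < 1, the geometric series converges:
  sum_{n >= 1} a * r^(n-1) = a / (1 - r).
  = 3 / (1 - 5/6)
  = 3 / (1/6)
  = 18.

18


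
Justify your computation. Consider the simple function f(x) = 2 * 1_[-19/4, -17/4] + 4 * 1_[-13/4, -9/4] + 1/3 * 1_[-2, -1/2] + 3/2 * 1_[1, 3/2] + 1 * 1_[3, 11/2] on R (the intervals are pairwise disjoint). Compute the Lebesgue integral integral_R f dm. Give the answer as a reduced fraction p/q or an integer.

For a simple function f = sum_i c_i * 1_{A_i} with disjoint A_i,
  integral f dm = sum_i c_i * m(A_i).
Lengths of the A_i:
  m(A_1) = -17/4 - (-19/4) = 1/2.
  m(A_2) = -9/4 - (-13/4) = 1.
  m(A_3) = -1/2 - (-2) = 3/2.
  m(A_4) = 3/2 - 1 = 1/2.
  m(A_5) = 11/2 - 3 = 5/2.
Contributions c_i * m(A_i):
  (2) * (1/2) = 1.
  (4) * (1) = 4.
  (1/3) * (3/2) = 1/2.
  (3/2) * (1/2) = 3/4.
  (1) * (5/2) = 5/2.
Total: 1 + 4 + 1/2 + 3/4 + 5/2 = 35/4.

35/4


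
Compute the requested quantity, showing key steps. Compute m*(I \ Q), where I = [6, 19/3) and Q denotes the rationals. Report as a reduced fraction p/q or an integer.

The interval I = [6, 19/3) has m(I) = 19/3 - 6 = 1/3 (endpoints are measure-zero, so open/closed/half-open agree). Write I = (I cap Q) u (I \ Q). The rationals in I are countable, so m*(I cap Q) = 0 (cover each rational by intervals whose total length is arbitrarily small). By countable subadditivity m*(I) <= m*(I cap Q) + m*(I \ Q), hence m*(I \ Q) >= m(I) = 1/3. The reverse inequality m*(I \ Q) <= m*(I) = 1/3 is trivial since (I \ Q) is a subset of I. Therefore m*(I \ Q) = 1/3.

1/3


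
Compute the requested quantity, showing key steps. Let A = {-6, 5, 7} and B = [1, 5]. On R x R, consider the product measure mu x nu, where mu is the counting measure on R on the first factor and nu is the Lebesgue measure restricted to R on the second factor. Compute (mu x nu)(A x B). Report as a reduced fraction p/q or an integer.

For a measurable rectangle A x B, the product measure satisfies
  (mu x nu)(A x B) = mu(A) * nu(B).
  mu(A) = 3.
  nu(B) = 4.
  (mu x nu)(A x B) = 3 * 4 = 12.

12


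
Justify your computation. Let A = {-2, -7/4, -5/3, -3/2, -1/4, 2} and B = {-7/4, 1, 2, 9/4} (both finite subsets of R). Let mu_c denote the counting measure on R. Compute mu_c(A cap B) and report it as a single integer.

Counting measure on a finite set equals cardinality. mu_c(A cap B) = |A cap B| (elements appearing in both).
Enumerating the elements of A that also lie in B gives 2 element(s).
So mu_c(A cap B) = 2.

2


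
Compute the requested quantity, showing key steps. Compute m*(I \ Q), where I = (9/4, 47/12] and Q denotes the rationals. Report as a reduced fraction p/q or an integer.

The interval I = (9/4, 47/12] has m(I) = 47/12 - 9/4 = 5/3 (endpoints are measure-zero, so open/closed/half-open agree). Write I = (I cap Q) u (I \ Q). The rationals in I are countable, so m*(I cap Q) = 0 (cover each rational by intervals whose total length is arbitrarily small). By countable subadditivity m*(I) <= m*(I cap Q) + m*(I \ Q), hence m*(I \ Q) >= m(I) = 5/3. The reverse inequality m*(I \ Q) <= m*(I) = 5/3 is trivial since (I \ Q) is a subset of I. Therefore m*(I \ Q) = 5/3.

5/3
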